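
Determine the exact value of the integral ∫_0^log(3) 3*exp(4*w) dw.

60

Let u = exp(w), so du = exp(w) dw. When w = 0, u = 1; when w = log(3), u = 3.
The integral becomes 3·∫ u**3 du from 1 to 3, with antiderivative 3*u**4/4.
Back in w: F(w) = 3*exp(4*w)/4.
Then F(log(3)) - F(0) = (243/4) - (3/4) = 60.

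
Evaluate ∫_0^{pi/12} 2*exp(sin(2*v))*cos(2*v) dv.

-1 + exp(1/2)

Let u = sin(2*v), so du = 2*cos(2*v) dv. When v = 0, u = 0; when v = pi/12, u = 1/2.
The integral becomes ∫ exp(u) du from 0 to 1/2, with antiderivative exp(u).
Back in v: F(v) = exp(sin(2*v)).
Then F(pi/12) - F(0) = (exp(1/2)) - (1) = -1 + exp(1/2).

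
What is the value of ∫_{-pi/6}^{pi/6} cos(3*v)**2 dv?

Use the identity cos^2(3*v) = (1 + cos(6*v))/2.
An antiderivative is F(v) = v/2 + sin(6*v)/12.
Then F(pi/6) - F(-pi/6) = (pi/12) - (-pi/12) = pi/6.

pi/6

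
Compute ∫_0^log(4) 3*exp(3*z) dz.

Let u = exp(z), so du = exp(z) dz. When z = 0, u = 1; when z = log(4), u = 4.
The integral becomes 3·∫ u**2 du from 1 to 4, with antiderivative u**3.
Back in z: F(z) = exp(3*z).
Then F(log(4)) - F(0) = (64) - (1) = 63.

63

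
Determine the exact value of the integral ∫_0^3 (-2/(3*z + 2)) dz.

An antiderivative is F(z) = -2*log(3*z + 2)/3.
Then F(3) - F(0) = (-2*log(11)/3) - (-2*log(2)/3) = -2*log(11)/3 + 2*log(2)/3.

-2*log(11)/3 + 2*log(2)/3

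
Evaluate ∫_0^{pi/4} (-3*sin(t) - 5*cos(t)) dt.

An antiderivative is F(t) = -5*sin(t) + 3*cos(t).
Then F(pi/4) - F(0) = (-sqrt(2)) - (3) = -3 - sqrt(2).

-3 - sqrt(2)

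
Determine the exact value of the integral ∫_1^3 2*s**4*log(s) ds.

Integrate by parts once (u = ln s, dv = 2*s**4 ds).
An antiderivative is F(s) = 2*s**5*(5*log(s) - 1)/25.
Then F(3) - F(1) = (-486/25 + 486*log(3)/5) - (-2/25) = -484/25 + 486*log(3)/5.

-484/25 + 486*log(3)/5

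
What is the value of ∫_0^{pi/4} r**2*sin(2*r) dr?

-1/4 + pi/8

Integrate by parts twice (u = r^2, dv = sin(2*r) dr).
An antiderivative is F(r) = -r**2*cos(2*r)/2 + r*sin(2*r)/2 + cos(2*r)/4.
Then F(pi/4) - F(0) = (pi/8) - (1/4) = -1/4 + pi/8.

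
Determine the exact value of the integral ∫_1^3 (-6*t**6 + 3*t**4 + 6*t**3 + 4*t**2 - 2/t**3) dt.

By the power rule, an antiderivative is F(t) = -6*t**7/7 + 3*t**5/5 + 3*t**4/2 + 4*t**3/3 + t**(-2).
Then F(3) - F(1) = (-989831/630) - (751/210) = -496042/315.

-496042/315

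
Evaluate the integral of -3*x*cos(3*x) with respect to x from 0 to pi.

2/3

Integrate by parts once (u = x, dv = -3*cos(3*x) dx).
An antiderivative is F(x) = -x*sin(3*x) - cos(3*x)/3.
Then F(pi) - F(0) = (1/3) - (-1/3) = 2/3.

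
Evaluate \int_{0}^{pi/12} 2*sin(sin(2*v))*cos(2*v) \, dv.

1 - cos(1/2)

Let u = sin(2*v), so du = 2*cos(2*v) dv. When v = 0, u = 0; when v = pi/12, u = 1/2.
The integral becomes ∫ sin(u) du from 0 to 1/2, with antiderivative -cos(u).
Back in v: F(v) = -cos(sin(2*v)).
Then F(pi/12) - F(0) = (-cos(1/2)) - (-1) = 1 - cos(1/2).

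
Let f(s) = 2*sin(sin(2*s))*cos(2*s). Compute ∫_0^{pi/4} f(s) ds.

1 - cos(1)

Let u = sin(2*s), so du = 2*cos(2*s) ds. When s = 0, u = 0; when s = pi/4, u = 1.
The integral becomes ∫ sin(u) du from 0 to 1, with antiderivative -cos(u).
Back in s: F(s) = -cos(sin(2*s)).
Then F(pi/4) - F(0) = (-cos(1)) - (-1) = 1 - cos(1).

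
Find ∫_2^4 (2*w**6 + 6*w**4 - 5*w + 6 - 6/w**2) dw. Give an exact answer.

By the power rule, an antiderivative is F(w) = 2*w**7/7 + 6*w**5/5 - 5*w**2/2 + 6*w + 6/w.
Then F(4) - F(2) = (412681/70) - (2799/35) = 407083/70.

407083/70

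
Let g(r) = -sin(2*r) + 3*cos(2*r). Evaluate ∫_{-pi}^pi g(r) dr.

An antiderivative is F(r) = 3*sin(2*r)/2 + cos(2*r)/2.
Then F(pi) - F(-pi) = (1/2) - (1/2) = 0.

0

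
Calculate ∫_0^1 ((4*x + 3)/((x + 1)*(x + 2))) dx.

-6*log(2) + 5*log(3)

Factor the denominator: x**2 + 3*x + 2 = (x + 2)(x + 1).
Partial fractions: (4*x + 3)/((x + 1)*(x + 2)) = 5/(x + 2) - 1/(x + 1).
An antiderivative is F(x) = -log(x + 1) + 5*log(x + 2).
Then F(1) - F(0) = (-log(2) + 5*log(3)) - (log(32)) = -6*log(2) + 5*log(3).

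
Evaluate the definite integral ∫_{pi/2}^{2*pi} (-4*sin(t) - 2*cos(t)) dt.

6

An antiderivative is F(t) = -2*sin(t) + 4*cos(t).
Then F(2*pi) - F(pi/2) = (4) - (-2) = 6.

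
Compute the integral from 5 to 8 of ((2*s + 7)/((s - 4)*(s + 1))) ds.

-log(3) + 7*log(2)

Factor the denominator: s**2 - 3*s - 4 = (s + 1)(s - 4).
Partial fractions: (2*s + 7)/((s - 4)*(s + 1)) = -1/(s + 1) + 3/(s - 4).
An antiderivative is F(s) = 3*log(s - 4) - log(s + 1).
Then F(8) - F(5) = (log(64/9)) - (-log(6)) = -log(3) + 7*log(2).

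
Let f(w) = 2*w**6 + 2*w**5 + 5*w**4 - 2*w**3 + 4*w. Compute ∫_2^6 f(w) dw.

By the power rule, an antiderivative is F(w) = 2*w**7/7 + w**6/3 + w**5 - w**4/2 + 2*w**2.
Then F(6) - F(2) = (719136/7) - (1888/21) = 2155520/21.

2155520/21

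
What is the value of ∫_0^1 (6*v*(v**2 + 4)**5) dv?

Let u = v**2 + 4, so du = 2*v dv. When v = 0, u = 4; when v = 1, u = 5.
The integral becomes 3·∫ u**5 du from 4 to 5, with antiderivative u**6/2.
Back in v: F(v) = (v**2 + 4)**6/2.
Then F(1) - F(0) = (15625/2) - (2048) = 11529/2.

11529/2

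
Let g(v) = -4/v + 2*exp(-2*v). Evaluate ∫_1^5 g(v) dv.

-4*log(5) - exp(-10) + exp(-2)

An antiderivative is F(v) = -4*log(v) - exp(-2*v).
Then F(5) - F(1) = (-4*log(5) - exp(-10)) - (-exp(-2)) = -4*log(5) - exp(-10) + exp(-2).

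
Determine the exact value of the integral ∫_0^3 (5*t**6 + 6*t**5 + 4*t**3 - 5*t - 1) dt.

32853/14

By the power rule, an antiderivative is F(t) = 5*t**7/7 + t**6 + t**4 - 5*t**2/2 - t.
Then F(3) - F(0) = (32853/14) - (0) = 32853/14.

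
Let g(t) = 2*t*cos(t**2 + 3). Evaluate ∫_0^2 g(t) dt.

-sin(3) + sin(7)

Let u = t**2 + 3, so du = 2*t dt. When t = 0, u = 3; when t = 2, u = 7.
The integral becomes ∫ cos(u) du from 3 to 7, with antiderivative sin(u).
Back in t: F(t) = sin(t**2 + 3).
Then F(2) - F(0) = (sin(7)) - (sin(3)) = -sin(3) + sin(7).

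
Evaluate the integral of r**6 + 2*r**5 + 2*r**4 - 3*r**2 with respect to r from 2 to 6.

By the power rule, an antiderivative is F(r) = r**7/7 + r**6/3 + 2*r**5/5 - r**3.
Then F(6) - F(2) = (2045304/35) - (4664/105) = 6131248/105.

6131248/105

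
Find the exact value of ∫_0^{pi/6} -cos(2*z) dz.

An antiderivative is F(z) = -sin(2*z)/2.
Then F(pi/6) - F(0) = (-sqrt(3)/4) - (0) = -sqrt(3)/4.

-sqrt(3)/4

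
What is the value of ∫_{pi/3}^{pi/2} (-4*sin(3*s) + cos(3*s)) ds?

1

An antiderivative is F(s) = sin(3*s)/3 + 4*cos(3*s)/3.
Then F(pi/2) - F(pi/3) = (-1/3) - (-4/3) = 1.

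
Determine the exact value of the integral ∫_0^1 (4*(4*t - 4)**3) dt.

-64

Let u = 4*t - 4, so du = 4 dt. When t = 0, u = -4; when t = 1, u = 0.
The integral becomes ∫ u**3 du from -4 to 0, with antiderivative u**4/4.
Back in t: F(t) = (4*t - 4)**4/4.
Then F(1) - F(0) = (0) - (64) = -64.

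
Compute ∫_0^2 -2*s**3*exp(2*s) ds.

-17*exp(4)/4 - 3/4

Integrate by parts 3 times (u = s^3, dv = -2*exp(2*s) ds).
An antiderivative is F(s) = (-4*s**3 + 6*s**2 - 6*s + 3)*exp(2*s)/4.
Then F(2) - F(0) = (-17*exp(4)/4) - (3/4) = -17*exp(4)/4 - 3/4.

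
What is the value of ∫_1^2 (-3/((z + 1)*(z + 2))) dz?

-6*log(3) + 9*log(2)

Factor the denominator: z**2 + 3*z + 2 = (z + 2)(z + 1).
Partial fractions: -3/((z + 1)*(z + 2)) = 3/(z + 2) - 3/(z + 1).
An antiderivative is F(z) = -3*log(z + 1) + 3*log(z + 2).
Then F(2) - F(1) = (log(64/27)) - (log(27/8)) = -6*log(3) + 9*log(2).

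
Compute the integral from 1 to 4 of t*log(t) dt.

-15/4 + 16*log(2)

Integrate by parts once (u = ln t, dv = t dt).
An antiderivative is F(t) = t**2*(2*log(t) - 1)/4.
Then F(4) - F(1) = (-4 + 16*log(2)) - (-1/4) = -15/4 + 16*log(2).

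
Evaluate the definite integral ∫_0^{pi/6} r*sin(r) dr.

Integrate by parts once (u = r, dv = sin(r) dr).
An antiderivative is F(r) = -r*cos(r) + sin(r).
Then F(pi/6) - F(0) = (-sqrt(3)*pi/12 + 1/2) - (0) = -sqrt(3)*pi/12 + 1/2.

-sqrt(3)*pi/12 + 1/2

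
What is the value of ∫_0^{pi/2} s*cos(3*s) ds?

-pi/6 - 1/9

Integrate by parts once (u = s, dv = cos(3*s) ds).
An antiderivative is F(s) = s*sin(3*s)/3 + cos(3*s)/9.
Then F(pi/2) - F(0) = (-pi/6) - (1/9) = -pi/6 - 1/9.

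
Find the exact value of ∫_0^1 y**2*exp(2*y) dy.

Integrate by parts twice (u = y^2, dv = exp(2*y) dy).
An antiderivative is F(y) = (2*y**2 - 2*y + 1)*exp(2*y)/4.
Then F(1) - F(0) = (exp(2)/4) - (1/4) = -1/4 + exp(2)/4.

-1/4 + exp(2)/4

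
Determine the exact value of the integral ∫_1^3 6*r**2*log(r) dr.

Integrate by parts once (u = ln r, dv = 6*r**2 dr).
An antiderivative is F(r) = 2*r**3*(3*log(r) - 1)/3.
Then F(3) - F(1) = (-18 + 54*log(3)) - (-2/3) = -52/3 + 54*log(3).

-52/3 + 54*log(3)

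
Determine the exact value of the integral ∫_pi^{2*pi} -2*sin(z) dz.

An antiderivative is F(z) = 2*cos(z).
Then F(2*pi) - F(pi) = (2) - (-2) = 4.

4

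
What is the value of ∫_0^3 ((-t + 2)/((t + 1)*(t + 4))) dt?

Factor the denominator: t**2 + 5*t + 4 = (t + 4)(t + 1).
Partial fractions: (-t + 2)/((t + 1)*(t + 4)) = -2/(t + 4) + 1/(t + 1).
An antiderivative is F(t) = log(t + 1) - 2*log(t + 4).
Then F(3) - F(0) = (log(4/49)) - (-log(16)) = log(64/49).

log(64/49)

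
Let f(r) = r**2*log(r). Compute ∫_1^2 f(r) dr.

-7/9 + 8*log(2)/3

Integrate by parts once (u = ln r, dv = r**2 dr).
An antiderivative is F(r) = r**3*(3*log(r) - 1)/9.
Then F(2) - F(1) = (-8/9 + 8*log(2)/3) - (-1/9) = -7/9 + 8*log(2)/3.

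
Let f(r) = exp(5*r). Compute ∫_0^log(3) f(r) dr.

242/5

Let u = exp(r), so du = exp(r) dr. When r = 0, u = 1; when r = log(3), u = 3.
The integral becomes ∫ u**4 du from 1 to 3, with antiderivative u**5/5.
Back in r: F(r) = exp(5*r)/5.
Then F(log(3)) - F(0) = (243/5) - (1/5) = 242/5.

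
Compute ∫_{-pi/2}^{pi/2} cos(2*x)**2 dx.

Use the identity cos^2(2*x) = (1 + cos(4*x))/2.
An antiderivative is F(x) = x/2 + sin(4*x)/8.
Then F(pi/2) - F(-pi/2) = (pi/4) - (-pi/4) = pi/2.

pi/2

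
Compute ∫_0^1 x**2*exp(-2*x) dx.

Integrate by parts twice (u = x^2, dv = exp(-2*x) dx).
An antiderivative is F(x) = (-2*x**2 - 2*x - 1)*exp(-2*x)/4.
Then F(1) - F(0) = (-5*exp(-2)/4) - (-1/4) = (-5 + exp(2))*exp(-2)/4.

(-5 + exp(2))*exp(-2)/4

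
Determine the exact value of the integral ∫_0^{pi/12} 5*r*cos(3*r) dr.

Integrate by parts once (u = r, dv = 5*cos(3*r) dr).
An antiderivative is F(r) = 5*r*sin(3*r)/3 + 5*cos(3*r)/9.
Then F(pi/12) - F(0) = (5*sqrt(2)*(pi + 4)/72) - (5/9) = -5/9 + 5*sqrt(2)*pi/72 + 5*sqrt(2)/18.

-5/9 + 5*sqrt(2)*pi/72 + 5*sqrt(2)/18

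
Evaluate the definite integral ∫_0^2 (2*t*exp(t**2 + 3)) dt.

Let u = t**2 + 3, so du = 2*t dt. When t = 0, u = 3; when t = 2, u = 7.
The integral becomes ∫ exp(u) du from 3 to 7, with antiderivative exp(u).
Back in t: F(t) = exp(t**2 + 3).
Then F(2) - F(0) = (exp(7)) - (exp(3)) = -exp(3) + exp(7).

-exp(3) + exp(7)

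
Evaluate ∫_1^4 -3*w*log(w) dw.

45/4 - 48*log(2)

Integrate by parts once (u = ln w, dv = -3*w dw).
An antiderivative is F(w) = -3*w**2*(2*log(w) - 1)/4.
Then F(4) - F(1) = (12 - 48*log(2)) - (3/4) = 45/4 - 48*log(2).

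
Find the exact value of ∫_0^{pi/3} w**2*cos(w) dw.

-sqrt(3) + sqrt(3)*pi**2/18 + pi/3

Integrate by parts twice (u = w^2, dv = cos(w) dw).
An antiderivative is F(w) = w**2*sin(w) + 2*w*cos(w) - 2*sin(w).
Then F(pi/3) - F(0) = (-sqrt(3) + sqrt(3)*pi**2/18 + pi/3) - (0) = -sqrt(3) + sqrt(3)*pi**2/18 + pi/3.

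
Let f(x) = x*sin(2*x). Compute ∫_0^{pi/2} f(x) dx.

Integrate by parts once (u = x, dv = sin(2*x) dx).
An antiderivative is F(x) = -x*cos(2*x)/2 + sin(2*x)/4.
Then F(pi/2) - F(0) = (pi/4) - (0) = pi/4.

pi/4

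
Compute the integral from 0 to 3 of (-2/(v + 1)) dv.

An antiderivative is F(v) = -2*log(v + 1).
Then F(3) - F(0) = (-log(16)) - (0) = -log(16).

-log(16)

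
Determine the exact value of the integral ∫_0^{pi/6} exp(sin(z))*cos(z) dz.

-1 + exp(1/2)

Let u = sin(z), so du = cos(z) dz. When z = 0, u = 0; when z = pi/6, u = 1/2.
The integral becomes ∫ exp(u) du from 0 to 1/2, with antiderivative exp(u).
Back in z: F(z) = exp(sin(z)).
Then F(pi/6) - F(0) = (exp(1/2)) - (1) = -1 + exp(1/2).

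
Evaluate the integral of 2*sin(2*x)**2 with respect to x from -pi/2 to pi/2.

Use the identity sin^2(2*x) = (1 - cos(4*x))/2.
An antiderivative is F(x) = x - sin(4*x)/4.
Then F(pi/2) - F(-pi/2) = (pi/2) - (-pi/2) = pi.

pi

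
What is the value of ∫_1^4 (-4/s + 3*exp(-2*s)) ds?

-8*log(2) - 3*exp(-8)/2 + 3*exp(-2)/2

An antiderivative is F(s) = -4*log(s) - 3*exp(-2*s)/2.
Then F(4) - F(1) = (-8*log(2) - 3*exp(-8)/2) - (-3*exp(-2)/2) = -8*log(2) - 3*exp(-8)/2 + 3*exp(-2)/2.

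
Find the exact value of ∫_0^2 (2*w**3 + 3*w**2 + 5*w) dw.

26

By the power rule, an antiderivative is F(w) = w**4/2 + w**3 + 5*w**2/2.
Then F(2) - F(0) = (26) - (0) = 26.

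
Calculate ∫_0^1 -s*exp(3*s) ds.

-2*exp(3)/9 - 1/9

Integrate by parts once (u = s, dv = -exp(3*s) ds).
An antiderivative is F(s) = (-3*s + 1)*exp(3*s)/9.
Then F(1) - F(0) = (-2*exp(3)/9) - (1/9) = -2*exp(3)/9 - 1/9.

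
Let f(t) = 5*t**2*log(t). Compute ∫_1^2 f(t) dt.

-35/9 + 40*log(2)/3

Integrate by parts once (u = ln t, dv = 5*t**2 dt).
An antiderivative is F(t) = 5*t**3*(3*log(t) - 1)/9.
Then F(2) - F(1) = (-40/9 + 40*log(2)/3) - (-5/9) = -35/9 + 40*log(2)/3.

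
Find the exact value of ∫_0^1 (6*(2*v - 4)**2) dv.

56

Let u = 2*v - 4, so du = 2 dv. When v = 0, u = -4; when v = 1, u = -2.
The integral becomes 3·∫ u**2 du from -4 to -2, with antiderivative u**3.
Back in v: F(v) = (2*v - 4)**3.
Then F(1) - F(0) = (-8) - (-64) = 56.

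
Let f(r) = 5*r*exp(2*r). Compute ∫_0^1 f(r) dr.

5/4 + 5*exp(2)/4

Integrate by parts once (u = r, dv = 5*exp(2*r) dr).
An antiderivative is F(r) = (10*r - 5)*exp(2*r)/4.
Then F(1) - F(0) = (5*exp(2)/4) - (-5/4) = 5/4 + 5*exp(2)/4.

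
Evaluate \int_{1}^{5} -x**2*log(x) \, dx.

124/9 - 125*log(5)/3

Integrate by parts once (u = ln x, dv = -x**2 dx).
An antiderivative is F(x) = -x**3*(3*log(x) - 1)/9.
Then F(5) - F(1) = (125/9 - 125*log(5)/3) - (1/9) = 124/9 - 125*log(5)/3.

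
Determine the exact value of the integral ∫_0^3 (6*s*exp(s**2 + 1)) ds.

Let u = s**2 + 1, so du = 2*s ds. When s = 0, u = 1; when s = 3, u = 10.
The integral becomes 3·∫ exp(u) du from 1 to 10, with antiderivative 3*exp(u).
Back in s: F(s) = 3*exp(s**2 + 1).
Then F(3) - F(0) = (3*exp(10)) - (3*exp(1)) = -3*exp(1)*(1 - exp(9)).

-3*exp(1)*(1 - exp(9))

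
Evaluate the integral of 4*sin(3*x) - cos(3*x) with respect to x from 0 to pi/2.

An antiderivative is F(x) = -sin(3*x)/3 - 4*cos(3*x)/3.
Then F(pi/2) - F(0) = (1/3) - (-4/3) = 5/3.

5/3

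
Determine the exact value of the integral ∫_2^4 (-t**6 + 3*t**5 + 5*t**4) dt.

4800/7

By the power rule, an antiderivative is F(t) = -t**7/7 + t**6/2 + t**5.
Then F(4) - F(2) = (5120/7) - (320/7) = 4800/7.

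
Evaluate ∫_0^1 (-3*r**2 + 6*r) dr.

2

By the power rule, an antiderivative is F(r) = -r**3 + 3*r**2.
Then F(1) - F(0) = (2) - (0) = 2.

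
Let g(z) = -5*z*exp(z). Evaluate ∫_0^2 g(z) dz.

Integrate by parts once (u = z, dv = -5*exp(z) dz).
An antiderivative is F(z) = (-5*z + 5)*exp(z).
Then F(2) - F(0) = (-5*exp(2)) - (5) = -5*exp(2) - 5.

-5*exp(2) - 5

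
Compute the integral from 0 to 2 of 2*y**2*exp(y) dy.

-4 + 4*exp(2)

Integrate by parts twice (u = y^2, dv = 2*exp(y) dy).
An antiderivative is F(y) = (2*y**2 - 4*y + 4)*exp(y).
Then F(2) - F(0) = (4*exp(2)) - (4) = -4 + 4*exp(2).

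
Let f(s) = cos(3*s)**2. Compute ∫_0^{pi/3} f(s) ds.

Use the identity cos^2(3*s) = (1 + cos(6*s))/2.
An antiderivative is F(s) = s/2 + sin(6*s)/12.
Then F(pi/3) - F(0) = (pi/6) - (0) = pi/6.

pi/6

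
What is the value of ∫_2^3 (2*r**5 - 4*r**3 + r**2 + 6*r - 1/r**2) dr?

1067/6

By the power rule, an antiderivative is F(r) = r**6/3 - r**4 + r**3/3 + 3*r**2 + 1/r.
Then F(3) - F(2) = (595/3) - (41/2) = 1067/6.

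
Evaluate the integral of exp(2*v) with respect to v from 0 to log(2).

An antiderivative is F(v) = exp(2*v)/2.
Then F(log(2)) - F(0) = (2) - (1/2) = 3/2.

3/2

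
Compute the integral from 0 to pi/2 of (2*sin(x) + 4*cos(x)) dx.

An antiderivative is F(x) = 4*sin(x) - 2*cos(x).
Then F(pi/2) - F(0) = (4) - (-2) = 6.

6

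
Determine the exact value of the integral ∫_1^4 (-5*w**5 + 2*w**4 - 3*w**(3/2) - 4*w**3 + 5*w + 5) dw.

By the power rule, an antiderivative is F(w) = -5*w**6/6 - 6*w**(5/2)/5 + 2*w**5/5 - w**4 + 5*w**2/2 + 5*w.
Then F(4) - F(1) = (-48572/15) - (73/15) = -3243.

-3243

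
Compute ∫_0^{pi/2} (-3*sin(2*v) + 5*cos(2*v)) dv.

An antiderivative is F(v) = 5*sin(2*v)/2 + 3*cos(2*v)/2.
Then F(pi/2) - F(0) = (-3/2) - (3/2) = -3.

-3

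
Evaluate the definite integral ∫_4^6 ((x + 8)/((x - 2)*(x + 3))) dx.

log(28/9)

Factor the denominator: x**2 + x - 6 = (x + 3)(x - 2).
Partial fractions: (x + 8)/((x - 2)*(x + 3)) = -1/(x + 3) + 2/(x - 2).
An antiderivative is F(x) = 2*log(x - 2) - log(x + 3).
Then F(6) - F(4) = (log(16/9)) - (log(4/7)) = log(28/9).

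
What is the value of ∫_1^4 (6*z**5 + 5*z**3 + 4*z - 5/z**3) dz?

By the power rule, an antiderivative is F(z) = z**6 + 5*z**4/4 + 2*z**2 + 5/(2*z**2).
Then F(4) - F(1) = (142341/32) - (27/4) = 142125/32.

142125/32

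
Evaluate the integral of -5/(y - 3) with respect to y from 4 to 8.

An antiderivative is F(y) = -5*log(y - 3).
Then F(8) - F(4) = (-5*log(5)) - (0) = -5*log(5).

-5*log(5)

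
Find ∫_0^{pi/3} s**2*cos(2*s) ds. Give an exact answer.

-pi/12 - sqrt(3)/8 + sqrt(3)*pi**2/36

Integrate by parts twice (u = s^2, dv = cos(2*s) ds).
An antiderivative is F(s) = s**2*sin(2*s)/2 + s*cos(2*s)/2 - sin(2*s)/4.
Then F(pi/3) - F(0) = (-pi/12 - sqrt(3)/8 + sqrt(3)*pi**2/36) - (0) = -pi/12 - sqrt(3)/8 + sqrt(3)*pi**2/36.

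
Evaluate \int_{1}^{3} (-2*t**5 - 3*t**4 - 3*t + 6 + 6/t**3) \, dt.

By the power rule, an antiderivative is F(t) = -t**6/3 - 3*t**5/5 - 3*t**2/2 + 6*t - 3/t**2.
Then F(3) - F(1) = (-11539/30) - (17/30) = -1926/5.

-1926/5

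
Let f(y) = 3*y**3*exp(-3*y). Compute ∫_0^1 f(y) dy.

Integrate by parts 3 times (u = y^3, dv = 3*exp(-3*y) dy).
An antiderivative is F(y) = (-9*y**3 - 9*y**2 - 6*y - 2)*exp(-3*y)/9.
Then F(1) - F(0) = (-26*exp(-3)/9) - (-2/9) = 2/9 - 26*exp(-3)/9.

2/9 - 26*exp(-3)/9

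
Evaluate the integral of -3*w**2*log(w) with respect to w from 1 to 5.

124/3 - 125*log(5)

Integrate by parts once (u = ln w, dv = -3*w**2 dw).
An antiderivative is F(w) = -w**3*(3*log(w) - 1)/3.
Then F(5) - F(1) = (125/3 - 125*log(5)) - (1/3) = 124/3 - 125*log(5).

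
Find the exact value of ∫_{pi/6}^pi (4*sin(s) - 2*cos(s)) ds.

2*sqrt(3) + 5

An antiderivative is F(s) = -2*sin(s) - 4*cos(s).
Then F(pi) - F(pi/6) = (4) - (-2*sqrt(3) - 1) = 2*sqrt(3) + 5.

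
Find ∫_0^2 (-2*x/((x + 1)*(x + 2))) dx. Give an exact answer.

Factor the denominator: x**2 + 3*x + 2 = (x + 2)(x + 1).
Partial fractions: -2*x/((x + 1)*(x + 2)) = -4/(x + 2) + 2/(x + 1).
An antiderivative is F(x) = 2*log(x + 1) - 4*log(x + 2).
Then F(2) - F(0) = (-8*log(2) + 2*log(3)) - (-log(16)) = log(9/16).

log(9/16)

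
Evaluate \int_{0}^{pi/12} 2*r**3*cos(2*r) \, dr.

Integrate by parts 3 times (u = r^3, dv = 2*cos(2*r) dr).
An antiderivative is F(r) = r**3*sin(2*r) + 3*r**2*cos(2*r)/2 - 3*r*sin(2*r)/2 - 3*cos(2*r)/4.
Then F(pi/12) - F(0) = (-3*sqrt(3)/8 - pi/16 + pi**3/3456 + sqrt(3)*pi**2/192) - (-3/4) = -3*sqrt(3)/8 - pi/16 + pi**3/3456 + sqrt(3)*pi**2/192 + 3/4.

-3*sqrt(3)/8 - pi/16 + pi**3/3456 + sqrt(3)*pi**2/192 + 3/4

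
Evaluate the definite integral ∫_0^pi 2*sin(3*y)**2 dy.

Use the identity sin^2(3*y) = (1 - cos(6*y))/2.
An antiderivative is F(y) = y - sin(6*y)/6.
Then F(pi) - F(0) = (pi) - (0) = pi.

pi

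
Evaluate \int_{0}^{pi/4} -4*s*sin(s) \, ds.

Integrate by parts once (u = s, dv = -4*sin(s) ds).
An antiderivative is F(s) = 4*s*cos(s) - 4*sin(s).
Then F(pi/4) - F(0) = (sqrt(2)*(-4 + pi)/2) - (0) = sqrt(2)*(-4 + pi)/2.

sqrt(2)*(-4 + pi)/2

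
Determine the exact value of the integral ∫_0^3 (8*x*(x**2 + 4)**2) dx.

Let u = x**2 + 4, so du = 2*x dx. When x = 0, u = 4; when x = 3, u = 13.
The integral becomes 4·∫ u**2 du from 4 to 13, with antiderivative 4*u**3/3.
Back in x: F(x) = 4*(x**2 + 4)**3/3.
Then F(3) - F(0) = (8788/3) - (256/3) = 2844.

2844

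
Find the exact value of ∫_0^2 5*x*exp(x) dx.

Integrate by parts once (u = x, dv = 5*exp(x) dx).
An antiderivative is F(x) = (5*x - 5)*exp(x).
Then F(2) - F(0) = (5*exp(2)) - (-5) = 5 + 5*exp(2).

5 + 5*exp(2)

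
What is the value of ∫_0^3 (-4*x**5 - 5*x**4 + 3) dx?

-720

By the power rule, an antiderivative is F(x) = -2*x**6/3 - x**5 + 3*x.
Then F(3) - F(0) = (-720) - (0) = -720.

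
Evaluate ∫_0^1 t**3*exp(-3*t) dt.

2/27 - 26*exp(-3)/27

Integrate by parts 3 times (u = t^3, dv = exp(-3*t) dt).
An antiderivative is F(t) = (-9*t**3 - 9*t**2 - 6*t - 2)*exp(-3*t)/27.
Then F(1) - F(0) = (-26*exp(-3)/27) - (-2/27) = 2/27 - 26*exp(-3)/27.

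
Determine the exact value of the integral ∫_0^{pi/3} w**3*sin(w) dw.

-3*sqrt(3) - pi**3/54 + sqrt(3)*pi**2/6 + pi

Integrate by parts 3 times (u = w^3, dv = sin(w) dw).
An antiderivative is F(w) = -w**3*cos(w) + 3*w**2*sin(w) + 6*w*cos(w) - 6*sin(w).
Then F(pi/3) - F(0) = (-3*sqrt(3) - pi**3/54 + sqrt(3)*pi**2/6 + pi) - (0) = -3*sqrt(3) - pi**3/54 + sqrt(3)*pi**2/6 + pi.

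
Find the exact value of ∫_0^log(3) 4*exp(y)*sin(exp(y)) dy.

4*cos(1) - 4*cos(3)

Let u = exp(y), so du = exp(y) dy. When y = 0, u = 1; when y = log(3), u = 3.
The integral becomes 4·∫ sin(u) du from 1 to 3, with antiderivative -4*cos(u).
Back in y: F(y) = -4*cos(exp(y)).
Then F(log(3)) - F(0) = (-4*cos(3)) - (-4*cos(1)) = 4*cos(1) - 4*cos(3).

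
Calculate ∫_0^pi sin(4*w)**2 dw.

Use the identity sin^2(4*w) = (1 - cos(8*w))/2.
An antiderivative is F(w) = w/2 - sin(8*w)/16.
Then F(pi) - F(0) = (pi/2) - (0) = pi/2.

pi/2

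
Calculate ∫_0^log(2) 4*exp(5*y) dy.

124/5

Let u = exp(y), so du = exp(y) dy. When y = 0, u = 1; when y = log(2), u = 2.
The integral becomes 4·∫ u**4 du from 1 to 2, with antiderivative 4*u**5/5.
Back in y: F(y) = 4*exp(5*y)/5.
Then F(log(2)) - F(0) = (128/5) - (4/5) = 124/5.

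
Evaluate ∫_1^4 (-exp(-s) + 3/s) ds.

-exp(-1) + exp(-4) + 6*log(2)

An antiderivative is F(s) = 3*log(s) + exp(-s).
Then F(4) - F(1) = (exp(-4) + 6*log(2)) - (exp(-1)) = -exp(-1) + exp(-4) + 6*log(2).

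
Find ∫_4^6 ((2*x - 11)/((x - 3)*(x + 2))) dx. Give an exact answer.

Factor the denominator: x**2 - x - 6 = (x + 2)(x - 3).
Partial fractions: (2*x - 11)/((x - 3)*(x + 2)) = 3/(x + 2) - 1/(x - 3).
An antiderivative is F(x) = -log(x - 3) + 3*log(x + 2).
Then F(6) - F(4) = (-log(3) + 9*log(2)) - (3*log(2) + 3*log(3)) = log(64/81).

log(64/81)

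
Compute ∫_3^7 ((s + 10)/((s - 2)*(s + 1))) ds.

Factor the denominator: s**2 - s - 2 = (s + 1)(s - 2).
Partial fractions: (s + 10)/((s - 2)*(s + 1)) = -3/(s + 1) + 4/(s - 2).
An antiderivative is F(s) = 4*log(s - 2) - 3*log(s + 1).
Then F(7) - F(3) = (-9*log(2) + 4*log(5)) - (-log(64)) = -3*log(2) + 4*log(5).

-3*log(2) + 4*log(5)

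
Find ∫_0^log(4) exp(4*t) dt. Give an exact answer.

255/4

Let u = exp(t), so du = exp(t) dt. When t = 0, u = 1; when t = log(4), u = 4.
The integral becomes ∫ u**3 du from 1 to 4, with antiderivative u**4/4.
Back in t: F(t) = exp(4*t)/4.
Then F(log(4)) - F(0) = (64) - (1/4) = 255/4.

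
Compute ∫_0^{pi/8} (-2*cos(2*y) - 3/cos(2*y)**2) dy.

-3/2 - sqrt(2)/2

An antiderivative is F(y) = -sin(2*y) - 3*tan(2*y)/2.
Then F(pi/8) - F(0) = (-3/2 - sqrt(2)/2) - (0) = -3/2 - sqrt(2)/2.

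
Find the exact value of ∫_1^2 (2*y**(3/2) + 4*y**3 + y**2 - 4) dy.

By the power rule, an antiderivative is F(y) = 4*y**(5/2)/5 + y**4 + y**3/3 - 4*y.
Then F(2) - F(1) = (16*sqrt(2)/5 + 32/3) - (-28/15) = 16*sqrt(2)/5 + 188/15.

16*sqrt(2)/5 + 188/15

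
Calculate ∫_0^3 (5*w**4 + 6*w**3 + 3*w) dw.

By the power rule, an antiderivative is F(w) = w**5 + 3*w**4/2 + 3*w**2/2.
Then F(3) - F(0) = (378) - (0) = 378.

378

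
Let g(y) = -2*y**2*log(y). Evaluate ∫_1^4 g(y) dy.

14 - 256*log(2)/3

Integrate by parts once (u = ln y, dv = -2*y**2 dy).
An antiderivative is F(y) = -2*y**3*(3*log(y) - 1)/9.
Then F(4) - F(1) = (128/9 - 256*log(2)/3) - (2/9) = 14 - 256*log(2)/3.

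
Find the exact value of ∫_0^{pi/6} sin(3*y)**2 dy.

Use the identity sin^2(3*y) = (1 - cos(6*y))/2.
An antiderivative is F(y) = y/2 - sin(6*y)/12.
Then F(pi/6) - F(0) = (pi/12) - (0) = pi/12.

pi/12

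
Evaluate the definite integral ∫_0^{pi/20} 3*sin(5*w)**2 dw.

-3/20 + 3*pi/40

Use the identity sin^2(5*w) = (1 - cos(10*w))/2.
An antiderivative is F(w) = 3*w/2 - 3*sin(10*w)/20.
Then F(pi/20) - F(0) = (-3/20 + 3*pi/40) - (0) = -3/20 + 3*pi/40.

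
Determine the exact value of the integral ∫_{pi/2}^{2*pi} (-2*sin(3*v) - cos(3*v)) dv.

1/3

An antiderivative is F(v) = -sin(3*v)/3 + 2*cos(3*v)/3.
Then F(2*pi) - F(pi/2) = (2/3) - (1/3) = 1/3.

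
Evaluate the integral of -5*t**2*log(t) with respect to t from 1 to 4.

Integrate by parts once (u = ln t, dv = -5*t**2 dt).
An antiderivative is F(t) = -5*t**3*(3*log(t) - 1)/9.
Then F(4) - F(1) = (320/9 - 640*log(2)/3) - (5/9) = 35 - 640*log(2)/3.

35 - 640*log(2)/3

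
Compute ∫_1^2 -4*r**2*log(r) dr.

Integrate by parts once (u = ln r, dv = -4*r**2 dr).
An antiderivative is F(r) = -4*r**3*(3*log(r) - 1)/9.
Then F(2) - F(1) = (32/9 - 32*log(2)/3) - (4/9) = 28/9 - 32*log(2)/3.

28/9 - 32*log(2)/3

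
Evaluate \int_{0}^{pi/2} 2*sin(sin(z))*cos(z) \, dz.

Let u = sin(z), so du = cos(z) dz. When z = 0, u = 0; when z = pi/2, u = 1.
The integral becomes 2·∫ sin(u) du from 0 to 1, with antiderivative -2*cos(u).
Back in z: F(z) = -2*cos(sin(z)).
Then F(pi/2) - F(0) = (-2*cos(1)) - (-2) = 2 - 2*cos(1).

2 - 2*cos(1)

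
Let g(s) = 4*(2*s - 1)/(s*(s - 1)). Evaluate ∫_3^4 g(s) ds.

Factor the denominator: s**2 - s = s(s - 1).
Partial fractions: 4*(2*s - 1)/(s*(s - 1)) = 4/s + 4/(s - 1).
An antiderivative is F(s) = 4*log(s) + 4*log(s - 1).
Then F(4) - F(3) = (4*log(3) + 8*log(2)) - (4*log(2) + 4*log(3)) = log(16).

log(16)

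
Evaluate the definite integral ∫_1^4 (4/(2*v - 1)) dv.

log(49)

An antiderivative is F(v) = 2*log(2*v - 1).
Then F(4) - F(1) = (log(49)) - (0) = log(49).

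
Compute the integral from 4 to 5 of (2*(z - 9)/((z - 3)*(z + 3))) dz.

Factor the denominator: z**2 - 9 = (z + 3)(z - 3).
Partial fractions: 2*(z - 9)/((z - 3)*(z + 3)) = 4/(z + 3) - 2/(z - 3).
An antiderivative is F(z) = -2*log(z - 3) + 4*log(z + 3).
Then F(5) - F(4) = (10*log(2)) - (4*log(7)) = -4*log(7) + 10*log(2).

-4*log(7) + 10*log(2)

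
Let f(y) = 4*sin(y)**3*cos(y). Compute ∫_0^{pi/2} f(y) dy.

1

Let u = sin(y), so du = cos(y) dy. When y = 0, u = 0; when y = pi/2, u = 1.
The integral becomes 4·∫ u**3 du from 0 to 1, with antiderivative u**4.
Back in y: F(y) = sin(y)**4.
Then F(pi/2) - F(0) = (1) - (0) = 1.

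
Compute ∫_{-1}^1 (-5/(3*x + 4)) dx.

An antiderivative is F(x) = -5*log(3*x + 4)/3.
Then F(1) - F(-1) = (-5*log(7)/3) - (0) = -5*log(7)/3.

-5*log(7)/3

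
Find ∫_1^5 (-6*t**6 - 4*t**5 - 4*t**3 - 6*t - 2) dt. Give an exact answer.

By the power rule, an antiderivative is F(t) = -6*t**7/7 - 2*t**6/3 - t**4 - 3*t**2 - 2*t.
Then F(5) - F(1) = (-1639910/21) - (-158/21) = -546584/7.

-546584/7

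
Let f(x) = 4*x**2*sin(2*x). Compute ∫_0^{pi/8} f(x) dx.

Integrate by parts twice (u = x^2, dv = 4*sin(2*x) dx).
An antiderivative is F(x) = -2*x**2*cos(2*x) + 2*x*sin(2*x) + cos(2*x).
Then F(pi/8) - F(0) = (sqrt(2)*(-pi**2 + 8*pi + 32)/64) - (1) = -1 - sqrt(2)*pi**2/64 + sqrt(2)*pi/8 + sqrt(2)/2.

-1 - sqrt(2)*pi**2/64 + sqrt(2)*pi/8 + sqrt(2)/2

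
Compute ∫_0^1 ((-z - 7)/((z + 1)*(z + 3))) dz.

log(2/9)

Factor the denominator: z**2 + 4*z + 3 = (z + 3)(z + 1).
Partial fractions: (-z - 7)/((z + 1)*(z + 3)) = 2/(z + 3) - 3/(z + 1).
An antiderivative is F(z) = -3*log(z + 1) + 2*log(z + 3).
Then F(1) - F(0) = (log(2)) - (log(9)) = log(2/9).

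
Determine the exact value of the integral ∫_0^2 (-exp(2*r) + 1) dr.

5/2 - exp(4)/2

An antiderivative is F(r) = -exp(2*r)/2 + r.
Then F(2) - F(0) = (2 - exp(4)/2) - (-1/2) = 5/2 - exp(4)/2.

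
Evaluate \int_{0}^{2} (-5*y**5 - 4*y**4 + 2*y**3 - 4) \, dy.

By the power rule, an antiderivative is F(y) = -5*y**6/6 - 4*y**5/5 + y**4/2 - 4*y.
Then F(2) - F(0) = (-1184/15) - (0) = -1184/15.

-1184/15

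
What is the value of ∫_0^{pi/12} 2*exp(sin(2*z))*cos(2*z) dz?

Let u = sin(2*z), so du = 2*cos(2*z) dz. When z = 0, u = 0; when z = pi/12, u = 1/2.
The integral becomes ∫ exp(u) du from 0 to 1/2, with antiderivative exp(u).
Back in z: F(z) = exp(sin(2*z)).
Then F(pi/12) - F(0) = (exp(1/2)) - (1) = -1 + exp(1/2).

-1 + exp(1/2)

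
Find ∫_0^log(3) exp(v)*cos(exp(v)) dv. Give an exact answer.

Let u = exp(v), so du = exp(v) dv. When v = 0, u = 1; when v = log(3), u = 3.
The integral becomes ∫ cos(u) du from 1 to 3, with antiderivative sin(u).
Back in v: F(v) = sin(exp(v)).
Then F(log(3)) - F(0) = (sin(3)) - (sin(1)) = -sin(1) + sin(3).

-sin(1) + sin(3)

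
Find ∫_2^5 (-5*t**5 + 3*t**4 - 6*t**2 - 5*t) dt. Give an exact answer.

-56991/5

By the power rule, an antiderivative is F(t) = -5*t**6/6 + 3*t**5/5 - 2*t**3 - 5*t**2/2.
Then F(5) - F(2) = (-34375/3) - (-902/15) = -56991/5.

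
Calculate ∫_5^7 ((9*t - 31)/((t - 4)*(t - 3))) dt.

Factor the denominator: t**2 - 7*t + 12 = (t - 3)(t - 4).
Partial fractions: (9*t - 31)/((t - 4)*(t - 3)) = 4/(t - 3) + 5/(t - 4).
An antiderivative is F(t) = 5*log(t - 4) + 4*log(t - 3).
Then F(7) - F(5) = (5*log(3) + 8*log(2)) - (log(16)) = 4*log(2) + 5*log(3).

4*log(2) + 5*log(3)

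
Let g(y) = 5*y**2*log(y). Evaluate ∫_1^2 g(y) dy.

Integrate by parts once (u = ln y, dv = 5*y**2 dy).
An antiderivative is F(y) = 5*y**3*(3*log(y) - 1)/9.
Then F(2) - F(1) = (-40/9 + 40*log(2)/3) - (-5/9) = -35/9 + 40*log(2)/3.

-35/9 + 40*log(2)/3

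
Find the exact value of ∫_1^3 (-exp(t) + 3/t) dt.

-exp(3) + exp(1) + log(27)

An antiderivative is F(t) = -exp(t) + 3*log(t).
Then F(3) - F(1) = (-exp(3) + log(27)) - (-exp(1)) = -exp(3) + exp(1) + log(27).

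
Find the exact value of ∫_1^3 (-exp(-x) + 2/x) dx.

-exp(-1) + exp(-3) + 2*log(3)

An antiderivative is F(x) = 2*log(x) + exp(-x).
Then F(3) - F(1) = (exp(-3) + 2*log(3)) - (exp(-1)) = -exp(-1) + exp(-3) + 2*log(3).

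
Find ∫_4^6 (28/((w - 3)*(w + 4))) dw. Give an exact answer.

Factor the denominator: w**2 + w - 12 = (w + 4)(w - 3).
Partial fractions: 28/((w - 3)*(w + 4)) = -4/(w + 4) + 4/(w - 3).
An antiderivative is F(w) = 4*log(w - 3) - 4*log(w + 4).
Then F(6) - F(4) = (-4*log(5) - 4*log(2) + 4*log(3)) - (-12*log(2)) = -4*log(5) + 4*log(3) + 8*log(2).

-4*log(5) + 4*log(3) + 8*log(2)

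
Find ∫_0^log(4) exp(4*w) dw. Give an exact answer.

Let u = exp(w), so du = exp(w) dw. When w = 0, u = 1; when w = log(4), u = 4.
The integral becomes ∫ u**3 du from 1 to 4, with antiderivative u**4/4.
Back in w: F(w) = exp(4*w)/4.
Then F(log(4)) - F(0) = (64) - (1/4) = 255/4.

255/4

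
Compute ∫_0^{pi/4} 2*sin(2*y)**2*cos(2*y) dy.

Let u = sin(2*y), so du = 2*cos(2*y) dy. When y = 0, u = 0; when y = pi/4, u = 1.
The integral becomes ∫ u**2 du from 0 to 1, with antiderivative u**3/3.
Back in y: F(y) = sin(2*y)**3/3.
Then F(pi/4) - F(0) = (1/3) - (0) = 1/3.

1/3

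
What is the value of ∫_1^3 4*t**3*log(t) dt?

Integrate by parts once (u = ln t, dv = 4*t**3 dt).
An antiderivative is F(t) = t**4*(4*log(t) - 1)/4.
Then F(3) - F(1) = (-81/4 + 81*log(3)) - (-1/4) = -20 + 81*log(3).

-20 + 81*log(3)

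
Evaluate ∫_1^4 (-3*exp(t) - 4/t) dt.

-3*exp(4) - 8*log(2) + 3*exp(1)

An antiderivative is F(t) = -3*exp(t) - 4*log(t).
Then F(4) - F(1) = (-3*exp(4) - 8*log(2)) - (-3*exp(1)) = -3*exp(4) - 8*log(2) + 3*exp(1).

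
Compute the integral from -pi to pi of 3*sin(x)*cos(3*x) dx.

0

Use the identity sin(x)cos(3*x) = [sin(4*x) + sin(-2*x)]/2.
An antiderivative is F(x) = 3*cos(2*x)/4 - 3*cos(4*x)/8.
Then F(pi) - F(-pi) = (3/8) - (3/8) = 0.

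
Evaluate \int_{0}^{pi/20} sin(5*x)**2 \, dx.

Use the identity sin^2(5*x) = (1 - cos(10*x))/2.
An antiderivative is F(x) = x/2 - sin(10*x)/20.
Then F(pi/20) - F(0) = (-1/20 + pi/40) - (0) = -1/20 + pi/40.

-1/20 + pi/40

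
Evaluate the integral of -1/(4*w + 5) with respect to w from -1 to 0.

An antiderivative is F(w) = -log(4*w + 5)/4.
Then F(0) - F(-1) = (-log(5)/4) - (0) = -log(5)/4.

-log(5)/4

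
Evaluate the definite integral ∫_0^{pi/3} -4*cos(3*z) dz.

0

An antiderivative is F(z) = -4*sin(3*z)/3.
Then F(pi/3) - F(0) = (0) - (0) = 0.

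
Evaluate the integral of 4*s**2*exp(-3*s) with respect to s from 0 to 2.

Integrate by parts twice (u = s^2, dv = 4*exp(-3*s) ds).
An antiderivative is F(s) = (-36*s**2 - 24*s - 8)*exp(-3*s)/27.
Then F(2) - F(0) = (-200*exp(-6)/27) - (-8/27) = 8/27 - 200*exp(-6)/27.

8/27 - 200*exp(-6)/27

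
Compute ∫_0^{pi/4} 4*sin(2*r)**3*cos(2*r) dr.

Let u = sin(2*r), so du = 2*cos(2*r) dr. When r = 0, u = 0; when r = pi/4, u = 1.
The integral becomes 2·∫ u**3 du from 0 to 1, with antiderivative u**4/2.
Back in r: F(r) = sin(2*r)**4/2.
Then F(pi/4) - F(0) = (1/2) - (0) = 1/2.

1/2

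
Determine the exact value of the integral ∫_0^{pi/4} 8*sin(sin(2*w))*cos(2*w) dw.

4 - 4*cos(1)

Let u = sin(2*w), so du = 2*cos(2*w) dw. When w = 0, u = 0; when w = pi/4, u = 1.
The integral becomes 4·∫ sin(u) du from 0 to 1, with antiderivative -4*cos(u).
Back in w: F(w) = -4*cos(sin(2*w)).
Then F(pi/4) - F(0) = (-4*cos(1)) - (-4) = 4 - 4*cos(1).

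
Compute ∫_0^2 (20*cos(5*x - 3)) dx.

Let u = 5*x - 3, so du = 5 dx. When x = 0, u = -3; when x = 2, u = 7.
The integral becomes 4·∫ cos(u) du from -3 to 7, with antiderivative 4*sin(u).
Back in x: F(x) = 4*sin(5*x - 3).
Then F(2) - F(0) = (4*sin(7)) - (-4*sin(3)) = 4*sin(3) + 4*sin(7).

4*sin(3) + 4*sin(7)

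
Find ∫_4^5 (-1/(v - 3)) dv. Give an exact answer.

-log(2)

An antiderivative is F(v) = -log(v - 3).
Then F(5) - F(4) = (-log(2)) - (0) = -log(2).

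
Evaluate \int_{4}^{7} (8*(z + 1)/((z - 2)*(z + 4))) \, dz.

Factor the denominator: z**2 + 2*z - 8 = (z + 4)(z - 2).
Partial fractions: 8*(z + 1)/((z - 2)*(z + 4)) = 4/(z + 4) + 4/(z - 2).
An antiderivative is F(z) = 4*log(z - 2) + 4*log(z + 4).
Then F(7) - F(4) = (4*log(5) + 4*log(11)) - (16*log(2)) = -16*log(2) + 4*log(5) + 4*log(11).

-16*log(2) + 4*log(5) + 4*log(11)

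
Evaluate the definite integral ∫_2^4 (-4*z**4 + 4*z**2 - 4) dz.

-10904/15

By the power rule, an antiderivative is F(z) = -4*z**5/5 + 4*z**3/3 - 4*z.
Then F(4) - F(2) = (-11248/15) - (-344/15) = -10904/15.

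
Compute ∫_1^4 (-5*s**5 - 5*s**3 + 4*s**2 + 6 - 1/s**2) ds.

By the power rule, an antiderivative is F(s) = -5*s**6/6 - 5*s**4/4 + 4*s**3/3 + 6*s + 1/s.
Then F(4) - F(1) = (-14495/4) - (25/4) = -3630.

-3630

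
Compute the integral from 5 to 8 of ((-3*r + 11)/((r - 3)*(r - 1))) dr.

-4*log(7) + log(5) + 7*log(2)

Factor the denominator: r**2 - 4*r + 3 = (r - 1)(r - 3).
Partial fractions: (-3*r + 11)/((r - 3)*(r - 1)) = -4/(r - 1) + 1/(r - 3).
An antiderivative is F(r) = log(r - 3) - 4*log(r - 1).
Then F(8) - F(5) = (-4*log(7) + log(5)) - (-7*log(2)) = -4*log(7) + log(5) + 7*log(2).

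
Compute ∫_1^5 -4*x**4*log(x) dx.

Integrate by parts once (u = ln x, dv = -4*x**4 dx).
An antiderivative is F(x) = -4*x**5*(5*log(x) - 1)/25.
Then F(5) - F(1) = (500 - 2500*log(5)) - (4/25) = 12496/25 - 2500*log(5).

12496/25 - 2500*log(5)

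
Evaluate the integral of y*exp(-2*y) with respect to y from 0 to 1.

Integrate by parts once (u = y, dv = exp(-2*y) dy).
An antiderivative is F(y) = (-2*y - 1)*exp(-2*y)/4.
Then F(1) - F(0) = (-3*exp(-2)/4) - (-1/4) = (-3 + exp(2))*exp(-2)/4.

(-3 + exp(2))*exp(-2)/4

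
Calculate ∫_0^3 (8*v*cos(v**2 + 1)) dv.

Let u = v**2 + 1, so du = 2*v dv. When v = 0, u = 1; when v = 3, u = 10.
The integral becomes 4·∫ cos(u) du from 1 to 10, with antiderivative 4*sin(u).
Back in v: F(v) = 4*sin(v**2 + 1).
Then F(3) - F(0) = (4*sin(10)) - (4*sin(1)) = -4*sin(1) + 4*sin(10).

-4*sin(1) + 4*sin(10)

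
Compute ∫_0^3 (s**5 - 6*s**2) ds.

135/2

By the power rule, an antiderivative is F(s) = s**6/6 - 2*s**3.
Then F(3) - F(0) = (135/2) - (0) = 135/2.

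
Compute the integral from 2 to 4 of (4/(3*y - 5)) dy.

4*log(7)/3

An antiderivative is F(y) = 4*log(3*y - 5)/3.
Then F(4) - F(2) = (4*log(7)/3) - (0) = 4*log(7)/3.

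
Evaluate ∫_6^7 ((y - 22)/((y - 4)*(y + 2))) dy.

-9*log(2) + 5*log(3)

Factor the denominator: y**2 - 2*y - 8 = (y + 2)(y - 4).
Partial fractions: (y - 22)/((y - 4)*(y + 2)) = 4/(y + 2) - 3/(y - 4).
An antiderivative is F(y) = -3*log(y - 4) + 4*log(y + 2).
Then F(7) - F(6) = (5*log(3)) - (9*log(2)) = -9*log(2) + 5*log(3).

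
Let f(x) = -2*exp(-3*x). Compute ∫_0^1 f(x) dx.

An antiderivative is F(x) = 2*exp(-3*x)/3.
Then F(1) - F(0) = (2*exp(-3)/3) - (2/3) = -2/3 + 2*exp(-3)/3.

-2/3 + 2*exp(-3)/3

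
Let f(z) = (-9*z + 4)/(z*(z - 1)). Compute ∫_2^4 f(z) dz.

Factor the denominator: z**2 - z = z(z - 1).
Partial fractions: (-9*z + 4)/(z*(z - 1)) = -4/z - 5/(z - 1).
An antiderivative is F(z) = -4*log(z) - 5*log(z - 1).
Then F(4) - F(2) = (-8*log(2) - 5*log(3)) - (-log(16)) = -5*log(3) - 4*log(2).

-5*log(3) - 4*log(2)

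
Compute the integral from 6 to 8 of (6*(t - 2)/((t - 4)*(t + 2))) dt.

Factor the denominator: t**2 - 2*t - 8 = (t + 2)(t - 4).
Partial fractions: 6*(t - 2)/((t - 4)*(t + 2)) = 4/(t + 2) + 2/(t - 4).
An antiderivative is F(t) = 2*log(t - 4) + 4*log(t + 2).
Then F(8) - F(6) = (8*log(2) + 4*log(5)) - (14*log(2)) = -6*log(2) + 4*log(5).

-6*log(2) + 4*log(5)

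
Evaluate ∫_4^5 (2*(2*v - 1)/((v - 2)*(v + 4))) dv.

Factor the denominator: v**2 + 2*v - 8 = (v + 4)(v - 2).
Partial fractions: 2*(2*v - 1)/((v - 2)*(v + 4)) = 3/(v + 4) + 1/(v - 2).
An antiderivative is F(v) = log(v - 2) + 3*log(v + 4).
Then F(5) - F(4) = (7*log(3)) - (10*log(2)) = -10*log(2) + 7*log(3).

-10*log(2) + 7*log(3)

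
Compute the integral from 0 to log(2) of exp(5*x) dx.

31/5

Let u = exp(x), so du = exp(x) dx. When x = 0, u = 1; when x = log(2), u = 2.
The integral becomes ∫ u**4 du from 1 to 2, with antiderivative u**5/5.
Back in x: F(x) = exp(5*x)/5.
Then F(log(2)) - F(0) = (32/5) - (1/5) = 31/5.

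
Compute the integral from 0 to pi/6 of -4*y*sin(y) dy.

-2 + sqrt(3)*pi/3

Integrate by parts once (u = y, dv = -4*sin(y) dy).
An antiderivative is F(y) = 4*y*cos(y) - 4*sin(y).
Then F(pi/6) - F(0) = (-2 + sqrt(3)*pi/3) - (0) = -2 + sqrt(3)*pi/3.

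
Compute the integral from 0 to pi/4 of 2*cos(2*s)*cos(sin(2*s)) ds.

Let u = sin(2*s), so du = 2*cos(2*s) ds. When s = 0, u = 0; when s = pi/4, u = 1.
The integral becomes ∫ cos(u) du from 0 to 1, with antiderivative sin(u).
Back in s: F(s) = sin(sin(2*s)).
Then F(pi/4) - F(0) = (sin(1)) - (0) = sin(1).

sin(1)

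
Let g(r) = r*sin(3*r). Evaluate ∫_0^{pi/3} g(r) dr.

Integrate by parts once (u = r, dv = sin(3*r) dr).
An antiderivative is F(r) = -r*cos(3*r)/3 + sin(3*r)/9.
Then F(pi/3) - F(0) = (pi/9) - (0) = pi/9.

pi/9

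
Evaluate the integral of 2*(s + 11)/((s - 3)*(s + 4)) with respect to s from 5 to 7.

-2*log(11) + 4*log(2) + 4*log(3)

Factor the denominator: s**2 + s - 12 = (s + 4)(s - 3).
Partial fractions: 2*(s + 11)/((s - 3)*(s + 4)) = -2/(s + 4) + 4/(s - 3).
An antiderivative is F(s) = 4*log(s - 3) - 2*log(s + 4).
Then F(7) - F(5) = (-2*log(11) + 8*log(2)) - (log(16/81)) = -2*log(11) + 4*log(2) + 4*log(3).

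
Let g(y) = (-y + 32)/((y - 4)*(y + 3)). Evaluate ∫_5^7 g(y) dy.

Factor the denominator: y**2 - y - 12 = (y + 3)(y - 4).
Partial fractions: (-y + 32)/((y - 4)*(y + 3)) = -5/(y + 3) + 4/(y - 4).
An antiderivative is F(y) = 4*log(y - 4) - 5*log(y + 3).
Then F(7) - F(5) = (-5*log(5) - 5*log(2) + 4*log(3)) - (-15*log(2)) = -5*log(5) + 4*log(3) + 10*log(2).

-5*log(5) + 4*log(3) + 10*log(2)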